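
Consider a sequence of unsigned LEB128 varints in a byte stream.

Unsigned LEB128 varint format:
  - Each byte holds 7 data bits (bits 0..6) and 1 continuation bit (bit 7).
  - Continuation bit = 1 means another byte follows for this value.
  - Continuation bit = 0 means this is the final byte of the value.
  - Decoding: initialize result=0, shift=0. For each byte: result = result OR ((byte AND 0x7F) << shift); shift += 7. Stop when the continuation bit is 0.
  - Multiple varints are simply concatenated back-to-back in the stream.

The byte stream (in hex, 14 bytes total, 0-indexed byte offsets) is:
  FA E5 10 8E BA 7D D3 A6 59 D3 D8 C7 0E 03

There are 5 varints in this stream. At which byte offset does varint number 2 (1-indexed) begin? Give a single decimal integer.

  byte[0]=0xFA cont=1 payload=0x7A=122: acc |= 122<<0 -> acc=122 shift=7
  byte[1]=0xE5 cont=1 payload=0x65=101: acc |= 101<<7 -> acc=13050 shift=14
  byte[2]=0x10 cont=0 payload=0x10=16: acc |= 16<<14 -> acc=275194 shift=21 [end]
Varint 1: bytes[0:3] = FA E5 10 -> value 275194 (3 byte(s))
  byte[3]=0x8E cont=1 payload=0x0E=14: acc |= 14<<0 -> acc=14 shift=7
  byte[4]=0xBA cont=1 payload=0x3A=58: acc |= 58<<7 -> acc=7438 shift=14
  byte[5]=0x7D cont=0 payload=0x7D=125: acc |= 125<<14 -> acc=2055438 shift=21 [end]
Varint 2: bytes[3:6] = 8E BA 7D -> value 2055438 (3 byte(s))
  byte[6]=0xD3 cont=1 payload=0x53=83: acc |= 83<<0 -> acc=83 shift=7
  byte[7]=0xA6 cont=1 payload=0x26=38: acc |= 38<<7 -> acc=4947 shift=14
  byte[8]=0x59 cont=0 payload=0x59=89: acc |= 89<<14 -> acc=1463123 shift=21 [end]
Varint 3: bytes[6:9] = D3 A6 59 -> value 1463123 (3 byte(s))
  byte[9]=0xD3 cont=1 payload=0x53=83: acc |= 83<<0 -> acc=83 shift=7
  byte[10]=0xD8 cont=1 payload=0x58=88: acc |= 88<<7 -> acc=11347 shift=14
  byte[11]=0xC7 cont=1 payload=0x47=71: acc |= 71<<14 -> acc=1174611 shift=21
  byte[12]=0x0E cont=0 payload=0x0E=14: acc |= 14<<21 -> acc=30534739 shift=28 [end]
Varint 4: bytes[9:13] = D3 D8 C7 0E -> value 30534739 (4 byte(s))
  byte[13]=0x03 cont=0 payload=0x03=3: acc |= 3<<0 -> acc=3 shift=7 [end]
Varint 5: bytes[13:14] = 03 -> value 3 (1 byte(s))

Answer: 3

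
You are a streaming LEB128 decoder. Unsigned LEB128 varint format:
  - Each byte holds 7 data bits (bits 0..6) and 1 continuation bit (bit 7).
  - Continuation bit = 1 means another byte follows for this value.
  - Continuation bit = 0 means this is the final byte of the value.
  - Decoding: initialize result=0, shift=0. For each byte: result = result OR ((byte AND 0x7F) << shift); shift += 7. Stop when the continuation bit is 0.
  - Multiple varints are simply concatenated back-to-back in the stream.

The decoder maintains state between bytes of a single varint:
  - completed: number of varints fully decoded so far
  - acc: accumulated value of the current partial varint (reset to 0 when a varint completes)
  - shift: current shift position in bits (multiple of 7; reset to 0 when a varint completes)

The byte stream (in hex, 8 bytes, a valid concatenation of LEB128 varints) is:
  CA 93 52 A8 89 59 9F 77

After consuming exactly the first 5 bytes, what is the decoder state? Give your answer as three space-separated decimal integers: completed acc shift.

Answer: 1 1192 14

Derivation:
byte[0]=0xCA cont=1 payload=0x4A: acc |= 74<<0 -> completed=0 acc=74 shift=7
byte[1]=0x93 cont=1 payload=0x13: acc |= 19<<7 -> completed=0 acc=2506 shift=14
byte[2]=0x52 cont=0 payload=0x52: varint #1 complete (value=1345994); reset -> completed=1 acc=0 shift=0
byte[3]=0xA8 cont=1 payload=0x28: acc |= 40<<0 -> completed=1 acc=40 shift=7
byte[4]=0x89 cont=1 payload=0x09: acc |= 9<<7 -> completed=1 acc=1192 shift=14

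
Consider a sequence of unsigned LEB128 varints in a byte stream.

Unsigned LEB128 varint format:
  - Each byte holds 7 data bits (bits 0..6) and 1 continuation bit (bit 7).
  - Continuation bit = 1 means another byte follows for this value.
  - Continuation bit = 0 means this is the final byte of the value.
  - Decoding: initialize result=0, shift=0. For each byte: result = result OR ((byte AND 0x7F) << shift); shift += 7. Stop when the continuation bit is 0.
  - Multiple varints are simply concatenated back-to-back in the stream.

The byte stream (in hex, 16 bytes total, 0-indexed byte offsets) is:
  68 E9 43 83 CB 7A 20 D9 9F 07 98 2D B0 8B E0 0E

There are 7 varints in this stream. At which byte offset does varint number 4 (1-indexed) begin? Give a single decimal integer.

  byte[0]=0x68 cont=0 payload=0x68=104: acc |= 104<<0 -> acc=104 shift=7 [end]
Varint 1: bytes[0:1] = 68 -> value 104 (1 byte(s))
  byte[1]=0xE9 cont=1 payload=0x69=105: acc |= 105<<0 -> acc=105 shift=7
  byte[2]=0x43 cont=0 payload=0x43=67: acc |= 67<<7 -> acc=8681 shift=14 [end]
Varint 2: bytes[1:3] = E9 43 -> value 8681 (2 byte(s))
  byte[3]=0x83 cont=1 payload=0x03=3: acc |= 3<<0 -> acc=3 shift=7
  byte[4]=0xCB cont=1 payload=0x4B=75: acc |= 75<<7 -> acc=9603 shift=14
  byte[5]=0x7A cont=0 payload=0x7A=122: acc |= 122<<14 -> acc=2008451 shift=21 [end]
Varint 3: bytes[3:6] = 83 CB 7A -> value 2008451 (3 byte(s))
  byte[6]=0x20 cont=0 payload=0x20=32: acc |= 32<<0 -> acc=32 shift=7 [end]
Varint 4: bytes[6:7] = 20 -> value 32 (1 byte(s))
  byte[7]=0xD9 cont=1 payload=0x59=89: acc |= 89<<0 -> acc=89 shift=7
  byte[8]=0x9F cont=1 payload=0x1F=31: acc |= 31<<7 -> acc=4057 shift=14
  byte[9]=0x07 cont=0 payload=0x07=7: acc |= 7<<14 -> acc=118745 shift=21 [end]
Varint 5: bytes[7:10] = D9 9F 07 -> value 118745 (3 byte(s))
  byte[10]=0x98 cont=1 payload=0x18=24: acc |= 24<<0 -> acc=24 shift=7
  byte[11]=0x2D cont=0 payload=0x2D=45: acc |= 45<<7 -> acc=5784 shift=14 [end]
Varint 6: bytes[10:12] = 98 2D -> value 5784 (2 byte(s))
  byte[12]=0xB0 cont=1 payload=0x30=48: acc |= 48<<0 -> acc=48 shift=7
  byte[13]=0x8B cont=1 payload=0x0B=11: acc |= 11<<7 -> acc=1456 shift=14
  byte[14]=0xE0 cont=1 payload=0x60=96: acc |= 96<<14 -> acc=1574320 shift=21
  byte[15]=0x0E cont=0 payload=0x0E=14: acc |= 14<<21 -> acc=30934448 shift=28 [end]
Varint 7: bytes[12:16] = B0 8B E0 0E -> value 30934448 (4 byte(s))

Answer: 6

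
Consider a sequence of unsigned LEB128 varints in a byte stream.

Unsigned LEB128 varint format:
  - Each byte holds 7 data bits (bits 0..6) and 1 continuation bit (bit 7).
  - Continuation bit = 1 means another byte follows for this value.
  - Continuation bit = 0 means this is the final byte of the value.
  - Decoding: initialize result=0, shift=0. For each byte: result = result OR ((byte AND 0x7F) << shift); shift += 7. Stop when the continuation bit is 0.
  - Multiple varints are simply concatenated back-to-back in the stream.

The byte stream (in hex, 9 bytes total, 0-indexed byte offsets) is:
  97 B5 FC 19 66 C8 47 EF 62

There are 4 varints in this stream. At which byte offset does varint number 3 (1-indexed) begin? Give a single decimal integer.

Answer: 5

Derivation:
  byte[0]=0x97 cont=1 payload=0x17=23: acc |= 23<<0 -> acc=23 shift=7
  byte[1]=0xB5 cont=1 payload=0x35=53: acc |= 53<<7 -> acc=6807 shift=14
  byte[2]=0xFC cont=1 payload=0x7C=124: acc |= 124<<14 -> acc=2038423 shift=21
  byte[3]=0x19 cont=0 payload=0x19=25: acc |= 25<<21 -> acc=54467223 shift=28 [end]
Varint 1: bytes[0:4] = 97 B5 FC 19 -> value 54467223 (4 byte(s))
  byte[4]=0x66 cont=0 payload=0x66=102: acc |= 102<<0 -> acc=102 shift=7 [end]
Varint 2: bytes[4:5] = 66 -> value 102 (1 byte(s))
  byte[5]=0xC8 cont=1 payload=0x48=72: acc |= 72<<0 -> acc=72 shift=7
  byte[6]=0x47 cont=0 payload=0x47=71: acc |= 71<<7 -> acc=9160 shift=14 [end]
Varint 3: bytes[5:7] = C8 47 -> value 9160 (2 byte(s))
  byte[7]=0xEF cont=1 payload=0x6F=111: acc |= 111<<0 -> acc=111 shift=7
  byte[8]=0x62 cont=0 payload=0x62=98: acc |= 98<<7 -> acc=12655 shift=14 [end]
Varint 4: bytes[7:9] = EF 62 -> value 12655 (2 byte(s))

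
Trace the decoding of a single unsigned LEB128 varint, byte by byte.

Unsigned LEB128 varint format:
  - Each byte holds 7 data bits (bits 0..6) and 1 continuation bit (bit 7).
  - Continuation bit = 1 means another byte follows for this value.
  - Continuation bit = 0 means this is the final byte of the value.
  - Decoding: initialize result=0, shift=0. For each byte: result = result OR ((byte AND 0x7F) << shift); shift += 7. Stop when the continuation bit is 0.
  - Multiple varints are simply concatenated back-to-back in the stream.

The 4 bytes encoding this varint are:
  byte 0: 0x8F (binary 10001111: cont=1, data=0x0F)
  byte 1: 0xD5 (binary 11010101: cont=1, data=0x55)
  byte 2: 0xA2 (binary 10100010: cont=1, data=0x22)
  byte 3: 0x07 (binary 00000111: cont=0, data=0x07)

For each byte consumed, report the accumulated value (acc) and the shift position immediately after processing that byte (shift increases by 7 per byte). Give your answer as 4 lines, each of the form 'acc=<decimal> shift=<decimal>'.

Answer: acc=15 shift=7
acc=10895 shift=14
acc=567951 shift=21
acc=15248015 shift=28

Derivation:
byte 0=0x8F: payload=0x0F=15, contrib = 15<<0 = 15; acc -> 15, shift -> 7
byte 1=0xD5: payload=0x55=85, contrib = 85<<7 = 10880; acc -> 10895, shift -> 14
byte 2=0xA2: payload=0x22=34, contrib = 34<<14 = 557056; acc -> 567951, shift -> 21
byte 3=0x07: payload=0x07=7, contrib = 7<<21 = 14680064; acc -> 15248015, shift -> 28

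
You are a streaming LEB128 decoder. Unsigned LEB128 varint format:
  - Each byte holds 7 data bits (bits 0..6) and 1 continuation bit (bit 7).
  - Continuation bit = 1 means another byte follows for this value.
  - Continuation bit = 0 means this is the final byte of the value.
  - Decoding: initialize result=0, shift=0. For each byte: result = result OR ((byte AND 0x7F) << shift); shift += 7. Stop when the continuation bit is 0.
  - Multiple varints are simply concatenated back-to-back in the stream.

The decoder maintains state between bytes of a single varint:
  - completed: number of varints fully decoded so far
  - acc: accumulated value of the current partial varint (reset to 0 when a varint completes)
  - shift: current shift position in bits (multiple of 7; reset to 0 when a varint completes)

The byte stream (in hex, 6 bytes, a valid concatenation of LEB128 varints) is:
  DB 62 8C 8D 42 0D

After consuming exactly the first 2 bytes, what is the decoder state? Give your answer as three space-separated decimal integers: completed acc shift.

byte[0]=0xDB cont=1 payload=0x5B: acc |= 91<<0 -> completed=0 acc=91 shift=7
byte[1]=0x62 cont=0 payload=0x62: varint #1 complete (value=12635); reset -> completed=1 acc=0 shift=0

Answer: 1 0 0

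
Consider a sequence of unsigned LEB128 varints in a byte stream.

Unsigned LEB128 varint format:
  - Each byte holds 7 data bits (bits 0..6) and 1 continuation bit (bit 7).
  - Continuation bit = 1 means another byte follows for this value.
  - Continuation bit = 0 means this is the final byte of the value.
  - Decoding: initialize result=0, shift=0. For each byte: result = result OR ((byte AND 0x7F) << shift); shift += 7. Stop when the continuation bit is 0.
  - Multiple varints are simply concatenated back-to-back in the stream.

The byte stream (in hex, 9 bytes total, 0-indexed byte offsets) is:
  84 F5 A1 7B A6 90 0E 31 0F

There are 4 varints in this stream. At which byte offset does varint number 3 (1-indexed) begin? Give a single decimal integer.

Answer: 7

Derivation:
  byte[0]=0x84 cont=1 payload=0x04=4: acc |= 4<<0 -> acc=4 shift=7
  byte[1]=0xF5 cont=1 payload=0x75=117: acc |= 117<<7 -> acc=14980 shift=14
  byte[2]=0xA1 cont=1 payload=0x21=33: acc |= 33<<14 -> acc=555652 shift=21
  byte[3]=0x7B cont=0 payload=0x7B=123: acc |= 123<<21 -> acc=258505348 shift=28 [end]
Varint 1: bytes[0:4] = 84 F5 A1 7B -> value 258505348 (4 byte(s))
  byte[4]=0xA6 cont=1 payload=0x26=38: acc |= 38<<0 -> acc=38 shift=7
  byte[5]=0x90 cont=1 payload=0x10=16: acc |= 16<<7 -> acc=2086 shift=14
  byte[6]=0x0E cont=0 payload=0x0E=14: acc |= 14<<14 -> acc=231462 shift=21 [end]
Varint 2: bytes[4:7] = A6 90 0E -> value 231462 (3 byte(s))
  byte[7]=0x31 cont=0 payload=0x31=49: acc |= 49<<0 -> acc=49 shift=7 [end]
Varint 3: bytes[7:8] = 31 -> value 49 (1 byte(s))
  byte[8]=0x0F cont=0 payload=0x0F=15: acc |= 15<<0 -> acc=15 shift=7 [end]
Varint 4: bytes[8:9] = 0F -> value 15 (1 byte(s))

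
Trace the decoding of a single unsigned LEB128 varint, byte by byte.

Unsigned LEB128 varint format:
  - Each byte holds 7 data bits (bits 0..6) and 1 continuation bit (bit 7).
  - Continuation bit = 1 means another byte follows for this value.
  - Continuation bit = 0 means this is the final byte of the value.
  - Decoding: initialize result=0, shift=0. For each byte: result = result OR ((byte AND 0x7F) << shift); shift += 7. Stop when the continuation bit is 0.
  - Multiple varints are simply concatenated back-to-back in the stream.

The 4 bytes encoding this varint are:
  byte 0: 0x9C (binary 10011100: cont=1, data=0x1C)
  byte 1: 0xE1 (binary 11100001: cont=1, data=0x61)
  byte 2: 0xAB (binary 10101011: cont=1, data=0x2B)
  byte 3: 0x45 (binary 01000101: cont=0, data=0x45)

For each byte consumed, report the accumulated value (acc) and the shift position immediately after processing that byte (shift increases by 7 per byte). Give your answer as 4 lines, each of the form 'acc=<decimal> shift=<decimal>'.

byte 0=0x9C: payload=0x1C=28, contrib = 28<<0 = 28; acc -> 28, shift -> 7
byte 1=0xE1: payload=0x61=97, contrib = 97<<7 = 12416; acc -> 12444, shift -> 14
byte 2=0xAB: payload=0x2B=43, contrib = 43<<14 = 704512; acc -> 716956, shift -> 21
byte 3=0x45: payload=0x45=69, contrib = 69<<21 = 144703488; acc -> 145420444, shift -> 28

Answer: acc=28 shift=7
acc=12444 shift=14
acc=716956 shift=21
acc=145420444 shift=28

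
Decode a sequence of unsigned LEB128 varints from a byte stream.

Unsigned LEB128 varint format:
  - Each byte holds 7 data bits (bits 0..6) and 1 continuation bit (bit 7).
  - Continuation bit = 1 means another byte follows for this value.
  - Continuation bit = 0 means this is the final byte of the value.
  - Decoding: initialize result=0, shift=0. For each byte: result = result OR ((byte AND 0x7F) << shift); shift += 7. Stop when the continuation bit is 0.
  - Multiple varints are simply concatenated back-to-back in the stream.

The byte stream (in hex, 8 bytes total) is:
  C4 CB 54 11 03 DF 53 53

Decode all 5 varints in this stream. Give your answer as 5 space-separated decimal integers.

Answer: 1385924 17 3 10719 83

Derivation:
  byte[0]=0xC4 cont=1 payload=0x44=68: acc |= 68<<0 -> acc=68 shift=7
  byte[1]=0xCB cont=1 payload=0x4B=75: acc |= 75<<7 -> acc=9668 shift=14
  byte[2]=0x54 cont=0 payload=0x54=84: acc |= 84<<14 -> acc=1385924 shift=21 [end]
Varint 1: bytes[0:3] = C4 CB 54 -> value 1385924 (3 byte(s))
  byte[3]=0x11 cont=0 payload=0x11=17: acc |= 17<<0 -> acc=17 shift=7 [end]
Varint 2: bytes[3:4] = 11 -> value 17 (1 byte(s))
  byte[4]=0x03 cont=0 payload=0x03=3: acc |= 3<<0 -> acc=3 shift=7 [end]
Varint 3: bytes[4:5] = 03 -> value 3 (1 byte(s))
  byte[5]=0xDF cont=1 payload=0x5F=95: acc |= 95<<0 -> acc=95 shift=7
  byte[6]=0x53 cont=0 payload=0x53=83: acc |= 83<<7 -> acc=10719 shift=14 [end]
Varint 4: bytes[5:7] = DF 53 -> value 10719 (2 byte(s))
  byte[7]=0x53 cont=0 payload=0x53=83: acc |= 83<<0 -> acc=83 shift=7 [end]
Varint 5: bytes[7:8] = 53 -> value 83 (1 byte(s))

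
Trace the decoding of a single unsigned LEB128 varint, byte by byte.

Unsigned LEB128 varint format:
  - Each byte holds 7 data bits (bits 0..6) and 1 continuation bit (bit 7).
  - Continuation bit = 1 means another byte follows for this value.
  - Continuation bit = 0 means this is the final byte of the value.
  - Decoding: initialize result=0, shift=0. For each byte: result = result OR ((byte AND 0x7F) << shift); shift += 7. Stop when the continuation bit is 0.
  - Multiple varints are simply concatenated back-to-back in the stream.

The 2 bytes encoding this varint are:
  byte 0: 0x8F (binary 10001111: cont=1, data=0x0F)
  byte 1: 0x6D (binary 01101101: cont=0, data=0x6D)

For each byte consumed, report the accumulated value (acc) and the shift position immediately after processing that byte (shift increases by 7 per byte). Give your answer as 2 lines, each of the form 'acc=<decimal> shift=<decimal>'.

byte 0=0x8F: payload=0x0F=15, contrib = 15<<0 = 15; acc -> 15, shift -> 7
byte 1=0x6D: payload=0x6D=109, contrib = 109<<7 = 13952; acc -> 13967, shift -> 14

Answer: acc=15 shift=7
acc=13967 shift=14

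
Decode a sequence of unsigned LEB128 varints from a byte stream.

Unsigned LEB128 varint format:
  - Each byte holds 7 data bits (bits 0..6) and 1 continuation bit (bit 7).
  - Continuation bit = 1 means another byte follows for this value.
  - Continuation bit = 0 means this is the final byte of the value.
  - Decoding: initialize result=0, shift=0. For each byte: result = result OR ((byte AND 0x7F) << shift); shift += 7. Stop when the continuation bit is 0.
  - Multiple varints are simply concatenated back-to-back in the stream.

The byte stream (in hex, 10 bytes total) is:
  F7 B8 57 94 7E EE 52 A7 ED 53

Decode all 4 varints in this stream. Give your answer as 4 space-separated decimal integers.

  byte[0]=0xF7 cont=1 payload=0x77=119: acc |= 119<<0 -> acc=119 shift=7
  byte[1]=0xB8 cont=1 payload=0x38=56: acc |= 56<<7 -> acc=7287 shift=14
  byte[2]=0x57 cont=0 payload=0x57=87: acc |= 87<<14 -> acc=1432695 shift=21 [end]
Varint 1: bytes[0:3] = F7 B8 57 -> value 1432695 (3 byte(s))
  byte[3]=0x94 cont=1 payload=0x14=20: acc |= 20<<0 -> acc=20 shift=7
  byte[4]=0x7E cont=0 payload=0x7E=126: acc |= 126<<7 -> acc=16148 shift=14 [end]
Varint 2: bytes[3:5] = 94 7E -> value 16148 (2 byte(s))
  byte[5]=0xEE cont=1 payload=0x6E=110: acc |= 110<<0 -> acc=110 shift=7
  byte[6]=0x52 cont=0 payload=0x52=82: acc |= 82<<7 -> acc=10606 shift=14 [end]
Varint 3: bytes[5:7] = EE 52 -> value 10606 (2 byte(s))
  byte[7]=0xA7 cont=1 payload=0x27=39: acc |= 39<<0 -> acc=39 shift=7
  byte[8]=0xED cont=1 payload=0x6D=109: acc |= 109<<7 -> acc=13991 shift=14
  byte[9]=0x53 cont=0 payload=0x53=83: acc |= 83<<14 -> acc=1373863 shift=21 [end]
Varint 4: bytes[7:10] = A7 ED 53 -> value 1373863 (3 byte(s))

Answer: 1432695 16148 10606 1373863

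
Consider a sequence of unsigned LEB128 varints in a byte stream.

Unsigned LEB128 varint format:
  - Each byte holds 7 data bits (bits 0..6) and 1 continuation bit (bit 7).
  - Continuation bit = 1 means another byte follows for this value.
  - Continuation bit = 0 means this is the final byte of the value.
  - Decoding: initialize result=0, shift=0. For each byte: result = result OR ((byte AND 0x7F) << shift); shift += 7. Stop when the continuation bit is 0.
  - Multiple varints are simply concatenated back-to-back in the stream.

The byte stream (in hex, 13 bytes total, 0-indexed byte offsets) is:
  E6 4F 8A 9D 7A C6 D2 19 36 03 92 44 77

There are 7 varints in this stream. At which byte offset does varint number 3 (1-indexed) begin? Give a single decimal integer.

  byte[0]=0xE6 cont=1 payload=0x66=102: acc |= 102<<0 -> acc=102 shift=7
  byte[1]=0x4F cont=0 payload=0x4F=79: acc |= 79<<7 -> acc=10214 shift=14 [end]
Varint 1: bytes[0:2] = E6 4F -> value 10214 (2 byte(s))
  byte[2]=0x8A cont=1 payload=0x0A=10: acc |= 10<<0 -> acc=10 shift=7
  byte[3]=0x9D cont=1 payload=0x1D=29: acc |= 29<<7 -> acc=3722 shift=14
  byte[4]=0x7A cont=0 payload=0x7A=122: acc |= 122<<14 -> acc=2002570 shift=21 [end]
Varint 2: bytes[2:5] = 8A 9D 7A -> value 2002570 (3 byte(s))
  byte[5]=0xC6 cont=1 payload=0x46=70: acc |= 70<<0 -> acc=70 shift=7
  byte[6]=0xD2 cont=1 payload=0x52=82: acc |= 82<<7 -> acc=10566 shift=14
  byte[7]=0x19 cont=0 payload=0x19=25: acc |= 25<<14 -> acc=420166 shift=21 [end]
Varint 3: bytes[5:8] = C6 D2 19 -> value 420166 (3 byte(s))
  byte[8]=0x36 cont=0 payload=0x36=54: acc |= 54<<0 -> acc=54 shift=7 [end]
Varint 4: bytes[8:9] = 36 -> value 54 (1 byte(s))
  byte[9]=0x03 cont=0 payload=0x03=3: acc |= 3<<0 -> acc=3 shift=7 [end]
Varint 5: bytes[9:10] = 03 -> value 3 (1 byte(s))
  byte[10]=0x92 cont=1 payload=0x12=18: acc |= 18<<0 -> acc=18 shift=7
  byte[11]=0x44 cont=0 payload=0x44=68: acc |= 68<<7 -> acc=8722 shift=14 [end]
Varint 6: bytes[10:12] = 92 44 -> value 8722 (2 byte(s))
  byte[12]=0x77 cont=0 payload=0x77=119: acc |= 119<<0 -> acc=119 shift=7 [end]
Varint 7: bytes[12:13] = 77 -> value 119 (1 byte(s))

Answer: 5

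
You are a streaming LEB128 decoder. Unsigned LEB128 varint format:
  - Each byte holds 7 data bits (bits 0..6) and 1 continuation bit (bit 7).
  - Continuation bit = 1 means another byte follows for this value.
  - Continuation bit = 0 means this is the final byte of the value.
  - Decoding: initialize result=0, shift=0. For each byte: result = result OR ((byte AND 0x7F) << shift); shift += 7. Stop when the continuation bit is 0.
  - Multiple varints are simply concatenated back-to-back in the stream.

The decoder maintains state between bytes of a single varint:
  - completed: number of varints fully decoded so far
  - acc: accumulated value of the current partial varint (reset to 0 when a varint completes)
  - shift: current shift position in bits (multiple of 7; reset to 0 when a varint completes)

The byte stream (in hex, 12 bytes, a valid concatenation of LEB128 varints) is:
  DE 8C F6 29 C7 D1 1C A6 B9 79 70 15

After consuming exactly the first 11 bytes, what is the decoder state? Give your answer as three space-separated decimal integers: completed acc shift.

Answer: 4 0 0

Derivation:
byte[0]=0xDE cont=1 payload=0x5E: acc |= 94<<0 -> completed=0 acc=94 shift=7
byte[1]=0x8C cont=1 payload=0x0C: acc |= 12<<7 -> completed=0 acc=1630 shift=14
byte[2]=0xF6 cont=1 payload=0x76: acc |= 118<<14 -> completed=0 acc=1934942 shift=21
byte[3]=0x29 cont=0 payload=0x29: varint #1 complete (value=87918174); reset -> completed=1 acc=0 shift=0
byte[4]=0xC7 cont=1 payload=0x47: acc |= 71<<0 -> completed=1 acc=71 shift=7
byte[5]=0xD1 cont=1 payload=0x51: acc |= 81<<7 -> completed=1 acc=10439 shift=14
byte[6]=0x1C cont=0 payload=0x1C: varint #2 complete (value=469191); reset -> completed=2 acc=0 shift=0
byte[7]=0xA6 cont=1 payload=0x26: acc |= 38<<0 -> completed=2 acc=38 shift=7
byte[8]=0xB9 cont=1 payload=0x39: acc |= 57<<7 -> completed=2 acc=7334 shift=14
byte[9]=0x79 cont=0 payload=0x79: varint #3 complete (value=1989798); reset -> completed=3 acc=0 shift=0
byte[10]=0x70 cont=0 payload=0x70: varint #4 complete (value=112); reset -> completed=4 acc=0 shift=0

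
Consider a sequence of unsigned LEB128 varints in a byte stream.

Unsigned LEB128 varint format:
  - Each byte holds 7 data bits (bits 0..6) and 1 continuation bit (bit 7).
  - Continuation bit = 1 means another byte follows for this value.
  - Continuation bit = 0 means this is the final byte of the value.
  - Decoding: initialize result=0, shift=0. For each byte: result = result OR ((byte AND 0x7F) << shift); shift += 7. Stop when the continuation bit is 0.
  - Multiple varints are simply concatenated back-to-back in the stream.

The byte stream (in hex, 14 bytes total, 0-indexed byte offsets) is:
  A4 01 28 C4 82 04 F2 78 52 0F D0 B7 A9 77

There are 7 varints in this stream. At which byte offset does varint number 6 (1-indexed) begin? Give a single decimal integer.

Answer: 9

Derivation:
  byte[0]=0xA4 cont=1 payload=0x24=36: acc |= 36<<0 -> acc=36 shift=7
  byte[1]=0x01 cont=0 payload=0x01=1: acc |= 1<<7 -> acc=164 shift=14 [end]
Varint 1: bytes[0:2] = A4 01 -> value 164 (2 byte(s))
  byte[2]=0x28 cont=0 payload=0x28=40: acc |= 40<<0 -> acc=40 shift=7 [end]
Varint 2: bytes[2:3] = 28 -> value 40 (1 byte(s))
  byte[3]=0xC4 cont=1 payload=0x44=68: acc |= 68<<0 -> acc=68 shift=7
  byte[4]=0x82 cont=1 payload=0x02=2: acc |= 2<<7 -> acc=324 shift=14
  byte[5]=0x04 cont=0 payload=0x04=4: acc |= 4<<14 -> acc=65860 shift=21 [end]
Varint 3: bytes[3:6] = C4 82 04 -> value 65860 (3 byte(s))
  byte[6]=0xF2 cont=1 payload=0x72=114: acc |= 114<<0 -> acc=114 shift=7
  byte[7]=0x78 cont=0 payload=0x78=120: acc |= 120<<7 -> acc=15474 shift=14 [end]
Varint 4: bytes[6:8] = F2 78 -> value 15474 (2 byte(s))
  byte[8]=0x52 cont=0 payload=0x52=82: acc |= 82<<0 -> acc=82 shift=7 [end]
Varint 5: bytes[8:9] = 52 -> value 82 (1 byte(s))
  byte[9]=0x0F cont=0 payload=0x0F=15: acc |= 15<<0 -> acc=15 shift=7 [end]
Varint 6: bytes[9:10] = 0F -> value 15 (1 byte(s))
  byte[10]=0xD0 cont=1 payload=0x50=80: acc |= 80<<0 -> acc=80 shift=7
  byte[11]=0xB7 cont=1 payload=0x37=55: acc |= 55<<7 -> acc=7120 shift=14
  byte[12]=0xA9 cont=1 payload=0x29=41: acc |= 41<<14 -> acc=678864 shift=21
  byte[13]=0x77 cont=0 payload=0x77=119: acc |= 119<<21 -> acc=250239952 shift=28 [end]
Varint 7: bytes[10:14] = D0 B7 A9 77 -> value 250239952 (4 byte(s))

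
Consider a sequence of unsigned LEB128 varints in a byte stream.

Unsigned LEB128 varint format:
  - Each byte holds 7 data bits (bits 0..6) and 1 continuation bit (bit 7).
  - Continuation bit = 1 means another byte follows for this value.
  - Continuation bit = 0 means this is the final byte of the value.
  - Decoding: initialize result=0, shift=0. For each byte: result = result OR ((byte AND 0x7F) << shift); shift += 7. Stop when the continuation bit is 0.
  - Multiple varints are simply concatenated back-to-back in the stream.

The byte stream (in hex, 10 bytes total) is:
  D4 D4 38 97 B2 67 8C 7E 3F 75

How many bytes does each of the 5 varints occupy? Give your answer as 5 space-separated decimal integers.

Answer: 3 3 2 1 1

Derivation:
  byte[0]=0xD4 cont=1 payload=0x54=84: acc |= 84<<0 -> acc=84 shift=7
  byte[1]=0xD4 cont=1 payload=0x54=84: acc |= 84<<7 -> acc=10836 shift=14
  byte[2]=0x38 cont=0 payload=0x38=56: acc |= 56<<14 -> acc=928340 shift=21 [end]
Varint 1: bytes[0:3] = D4 D4 38 -> value 928340 (3 byte(s))
  byte[3]=0x97 cont=1 payload=0x17=23: acc |= 23<<0 -> acc=23 shift=7
  byte[4]=0xB2 cont=1 payload=0x32=50: acc |= 50<<7 -> acc=6423 shift=14
  byte[5]=0x67 cont=0 payload=0x67=103: acc |= 103<<14 -> acc=1693975 shift=21 [end]
Varint 2: bytes[3:6] = 97 B2 67 -> value 1693975 (3 byte(s))
  byte[6]=0x8C cont=1 payload=0x0C=12: acc |= 12<<0 -> acc=12 shift=7
  byte[7]=0x7E cont=0 payload=0x7E=126: acc |= 126<<7 -> acc=16140 shift=14 [end]
Varint 3: bytes[6:8] = 8C 7E -> value 16140 (2 byte(s))
  byte[8]=0x3F cont=0 payload=0x3F=63: acc |= 63<<0 -> acc=63 shift=7 [end]
Varint 4: bytes[8:9] = 3F -> value 63 (1 byte(s))
  byte[9]=0x75 cont=0 payload=0x75=117: acc |= 117<<0 -> acc=117 shift=7 [end]
Varint 5: bytes[9:10] = 75 -> value 117 (1 byte(s))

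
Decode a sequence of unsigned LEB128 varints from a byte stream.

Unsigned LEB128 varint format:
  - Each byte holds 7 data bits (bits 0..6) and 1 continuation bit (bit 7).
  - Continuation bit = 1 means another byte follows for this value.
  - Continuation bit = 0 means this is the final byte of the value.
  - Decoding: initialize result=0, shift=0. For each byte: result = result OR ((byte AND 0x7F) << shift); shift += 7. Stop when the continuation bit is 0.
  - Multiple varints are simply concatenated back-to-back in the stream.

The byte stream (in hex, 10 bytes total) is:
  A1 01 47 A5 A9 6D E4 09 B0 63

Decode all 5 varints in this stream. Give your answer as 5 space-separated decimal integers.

  byte[0]=0xA1 cont=1 payload=0x21=33: acc |= 33<<0 -> acc=33 shift=7
  byte[1]=0x01 cont=0 payload=0x01=1: acc |= 1<<7 -> acc=161 shift=14 [end]
Varint 1: bytes[0:2] = A1 01 -> value 161 (2 byte(s))
  byte[2]=0x47 cont=0 payload=0x47=71: acc |= 71<<0 -> acc=71 shift=7 [end]
Varint 2: bytes[2:3] = 47 -> value 71 (1 byte(s))
  byte[3]=0xA5 cont=1 payload=0x25=37: acc |= 37<<0 -> acc=37 shift=7
  byte[4]=0xA9 cont=1 payload=0x29=41: acc |= 41<<7 -> acc=5285 shift=14
  byte[5]=0x6D cont=0 payload=0x6D=109: acc |= 109<<14 -> acc=1791141 shift=21 [end]
Varint 3: bytes[3:6] = A5 A9 6D -> value 1791141 (3 byte(s))
  byte[6]=0xE4 cont=1 payload=0x64=100: acc |= 100<<0 -> acc=100 shift=7
  byte[7]=0x09 cont=0 payload=0x09=9: acc |= 9<<7 -> acc=1252 shift=14 [end]
Varint 4: bytes[6:8] = E4 09 -> value 1252 (2 byte(s))
  byte[8]=0xB0 cont=1 payload=0x30=48: acc |= 48<<0 -> acc=48 shift=7
  byte[9]=0x63 cont=0 payload=0x63=99: acc |= 99<<7 -> acc=12720 shift=14 [end]
Varint 5: bytes[8:10] = B0 63 -> value 12720 (2 byte(s))

Answer: 161 71 1791141 1252 12720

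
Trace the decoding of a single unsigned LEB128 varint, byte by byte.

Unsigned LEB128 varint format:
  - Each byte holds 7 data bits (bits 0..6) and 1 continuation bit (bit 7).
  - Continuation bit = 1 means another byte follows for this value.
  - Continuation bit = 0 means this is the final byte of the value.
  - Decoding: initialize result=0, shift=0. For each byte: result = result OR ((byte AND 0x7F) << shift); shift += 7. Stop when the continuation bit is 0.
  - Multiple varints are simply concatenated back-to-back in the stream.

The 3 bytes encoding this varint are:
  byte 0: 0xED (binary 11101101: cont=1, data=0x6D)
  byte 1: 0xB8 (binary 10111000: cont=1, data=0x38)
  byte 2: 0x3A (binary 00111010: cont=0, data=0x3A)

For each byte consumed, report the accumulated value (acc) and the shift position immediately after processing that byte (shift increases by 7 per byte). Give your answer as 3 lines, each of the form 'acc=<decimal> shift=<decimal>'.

byte 0=0xED: payload=0x6D=109, contrib = 109<<0 = 109; acc -> 109, shift -> 7
byte 1=0xB8: payload=0x38=56, contrib = 56<<7 = 7168; acc -> 7277, shift -> 14
byte 2=0x3A: payload=0x3A=58, contrib = 58<<14 = 950272; acc -> 957549, shift -> 21

Answer: acc=109 shift=7
acc=7277 shift=14
acc=957549 shift=21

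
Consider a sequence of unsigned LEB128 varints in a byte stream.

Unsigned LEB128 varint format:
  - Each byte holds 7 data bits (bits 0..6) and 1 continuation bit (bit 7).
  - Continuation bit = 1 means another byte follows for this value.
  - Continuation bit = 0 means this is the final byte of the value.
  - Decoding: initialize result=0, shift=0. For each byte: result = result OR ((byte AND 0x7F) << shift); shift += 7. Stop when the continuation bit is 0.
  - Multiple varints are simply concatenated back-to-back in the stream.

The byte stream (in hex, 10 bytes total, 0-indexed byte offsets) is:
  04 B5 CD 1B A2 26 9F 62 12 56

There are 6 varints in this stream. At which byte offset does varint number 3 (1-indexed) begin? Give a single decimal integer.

Answer: 4

Derivation:
  byte[0]=0x04 cont=0 payload=0x04=4: acc |= 4<<0 -> acc=4 shift=7 [end]
Varint 1: bytes[0:1] = 04 -> value 4 (1 byte(s))
  byte[1]=0xB5 cont=1 payload=0x35=53: acc |= 53<<0 -> acc=53 shift=7
  byte[2]=0xCD cont=1 payload=0x4D=77: acc |= 77<<7 -> acc=9909 shift=14
  byte[3]=0x1B cont=0 payload=0x1B=27: acc |= 27<<14 -> acc=452277 shift=21 [end]
Varint 2: bytes[1:4] = B5 CD 1B -> value 452277 (3 byte(s))
  byte[4]=0xA2 cont=1 payload=0x22=34: acc |= 34<<0 -> acc=34 shift=7
  byte[5]=0x26 cont=0 payload=0x26=38: acc |= 38<<7 -> acc=4898 shift=14 [end]
Varint 3: bytes[4:6] = A2 26 -> value 4898 (2 byte(s))
  byte[6]=0x9F cont=1 payload=0x1F=31: acc |= 31<<0 -> acc=31 shift=7
  byte[7]=0x62 cont=0 payload=0x62=98: acc |= 98<<7 -> acc=12575 shift=14 [end]
Varint 4: bytes[6:8] = 9F 62 -> value 12575 (2 byte(s))
  byte[8]=0x12 cont=0 payload=0x12=18: acc |= 18<<0 -> acc=18 shift=7 [end]
Varint 5: bytes[8:9] = 12 -> value 18 (1 byte(s))
  byte[9]=0x56 cont=0 payload=0x56=86: acc |= 86<<0 -> acc=86 shift=7 [end]
Varint 6: bytes[9:10] = 56 -> value 86 (1 byte(s))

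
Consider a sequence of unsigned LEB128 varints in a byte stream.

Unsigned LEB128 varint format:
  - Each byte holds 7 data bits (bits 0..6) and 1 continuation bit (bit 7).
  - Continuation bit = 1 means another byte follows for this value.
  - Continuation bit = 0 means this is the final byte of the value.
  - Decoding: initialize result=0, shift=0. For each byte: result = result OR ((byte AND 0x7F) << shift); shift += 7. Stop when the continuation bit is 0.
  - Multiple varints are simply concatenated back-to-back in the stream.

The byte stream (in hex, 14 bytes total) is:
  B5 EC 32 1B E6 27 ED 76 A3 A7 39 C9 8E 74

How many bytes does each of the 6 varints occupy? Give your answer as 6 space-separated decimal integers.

  byte[0]=0xB5 cont=1 payload=0x35=53: acc |= 53<<0 -> acc=53 shift=7
  byte[1]=0xEC cont=1 payload=0x6C=108: acc |= 108<<7 -> acc=13877 shift=14
  byte[2]=0x32 cont=0 payload=0x32=50: acc |= 50<<14 -> acc=833077 shift=21 [end]
Varint 1: bytes[0:3] = B5 EC 32 -> value 833077 (3 byte(s))
  byte[3]=0x1B cont=0 payload=0x1B=27: acc |= 27<<0 -> acc=27 shift=7 [end]
Varint 2: bytes[3:4] = 1B -> value 27 (1 byte(s))
  byte[4]=0xE6 cont=1 payload=0x66=102: acc |= 102<<0 -> acc=102 shift=7
  byte[5]=0x27 cont=0 payload=0x27=39: acc |= 39<<7 -> acc=5094 shift=14 [end]
Varint 3: bytes[4:6] = E6 27 -> value 5094 (2 byte(s))
  byte[6]=0xED cont=1 payload=0x6D=109: acc |= 109<<0 -> acc=109 shift=7
  byte[7]=0x76 cont=0 payload=0x76=118: acc |= 118<<7 -> acc=15213 shift=14 [end]
Varint 4: bytes[6:8] = ED 76 -> value 15213 (2 byte(s))
  byte[8]=0xA3 cont=1 payload=0x23=35: acc |= 35<<0 -> acc=35 shift=7
  byte[9]=0xA7 cont=1 payload=0x27=39: acc |= 39<<7 -> acc=5027 shift=14
  byte[10]=0x39 cont=0 payload=0x39=57: acc |= 57<<14 -> acc=938915 shift=21 [end]
Varint 5: bytes[8:11] = A3 A7 39 -> value 938915 (3 byte(s))
  byte[11]=0xC9 cont=1 payload=0x49=73: acc |= 73<<0 -> acc=73 shift=7
  byte[12]=0x8E cont=1 payload=0x0E=14: acc |= 14<<7 -> acc=1865 shift=14
  byte[13]=0x74 cont=0 payload=0x74=116: acc |= 116<<14 -> acc=1902409 shift=21 [end]
Varint 6: bytes[11:14] = C9 8E 74 -> value 1902409 (3 byte(s))

Answer: 3 1 2 2 3 3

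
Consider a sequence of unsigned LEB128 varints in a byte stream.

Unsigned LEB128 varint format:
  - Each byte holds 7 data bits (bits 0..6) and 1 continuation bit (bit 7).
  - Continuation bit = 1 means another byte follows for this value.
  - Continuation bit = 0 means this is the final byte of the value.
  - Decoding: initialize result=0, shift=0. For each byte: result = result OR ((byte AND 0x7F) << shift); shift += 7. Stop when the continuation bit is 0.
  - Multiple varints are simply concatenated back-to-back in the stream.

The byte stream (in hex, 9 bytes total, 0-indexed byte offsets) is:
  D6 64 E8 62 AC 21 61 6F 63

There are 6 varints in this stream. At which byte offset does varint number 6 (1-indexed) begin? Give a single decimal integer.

Answer: 8

Derivation:
  byte[0]=0xD6 cont=1 payload=0x56=86: acc |= 86<<0 -> acc=86 shift=7
  byte[1]=0x64 cont=0 payload=0x64=100: acc |= 100<<7 -> acc=12886 shift=14 [end]
Varint 1: bytes[0:2] = D6 64 -> value 12886 (2 byte(s))
  byte[2]=0xE8 cont=1 payload=0x68=104: acc |= 104<<0 -> acc=104 shift=7
  byte[3]=0x62 cont=0 payload=0x62=98: acc |= 98<<7 -> acc=12648 shift=14 [end]
Varint 2: bytes[2:4] = E8 62 -> value 12648 (2 byte(s))
  byte[4]=0xAC cont=1 payload=0x2C=44: acc |= 44<<0 -> acc=44 shift=7
  byte[5]=0x21 cont=0 payload=0x21=33: acc |= 33<<7 -> acc=4268 shift=14 [end]
Varint 3: bytes[4:6] = AC 21 -> value 4268 (2 byte(s))
  byte[6]=0x61 cont=0 payload=0x61=97: acc |= 97<<0 -> acc=97 shift=7 [end]
Varint 4: bytes[6:7] = 61 -> value 97 (1 byte(s))
  byte[7]=0x6F cont=0 payload=0x6F=111: acc |= 111<<0 -> acc=111 shift=7 [end]
Varint 5: bytes[7:8] = 6F -> value 111 (1 byte(s))
  byte[8]=0x63 cont=0 payload=0x63=99: acc |= 99<<0 -> acc=99 shift=7 [end]
Varint 6: bytes[8:9] = 63 -> value 99 (1 byte(s))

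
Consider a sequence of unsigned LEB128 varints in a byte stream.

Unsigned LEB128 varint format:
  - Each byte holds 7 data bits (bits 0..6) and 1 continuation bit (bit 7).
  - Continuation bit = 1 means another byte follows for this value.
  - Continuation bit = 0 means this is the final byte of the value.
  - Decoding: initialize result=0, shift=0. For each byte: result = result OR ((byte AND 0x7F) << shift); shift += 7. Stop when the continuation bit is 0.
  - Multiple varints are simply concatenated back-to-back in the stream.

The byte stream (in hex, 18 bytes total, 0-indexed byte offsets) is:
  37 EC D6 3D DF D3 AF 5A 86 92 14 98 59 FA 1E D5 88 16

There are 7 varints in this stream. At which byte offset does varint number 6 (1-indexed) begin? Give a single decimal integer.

Answer: 13

Derivation:
  byte[0]=0x37 cont=0 payload=0x37=55: acc |= 55<<0 -> acc=55 shift=7 [end]
Varint 1: bytes[0:1] = 37 -> value 55 (1 byte(s))
  byte[1]=0xEC cont=1 payload=0x6C=108: acc |= 108<<0 -> acc=108 shift=7
  byte[2]=0xD6 cont=1 payload=0x56=86: acc |= 86<<7 -> acc=11116 shift=14
  byte[3]=0x3D cont=0 payload=0x3D=61: acc |= 61<<14 -> acc=1010540 shift=21 [end]
Varint 2: bytes[1:4] = EC D6 3D -> value 1010540 (3 byte(s))
  byte[4]=0xDF cont=1 payload=0x5F=95: acc |= 95<<0 -> acc=95 shift=7
  byte[5]=0xD3 cont=1 payload=0x53=83: acc |= 83<<7 -> acc=10719 shift=14
  byte[6]=0xAF cont=1 payload=0x2F=47: acc |= 47<<14 -> acc=780767 shift=21
  byte[7]=0x5A cont=0 payload=0x5A=90: acc |= 90<<21 -> acc=189524447 shift=28 [end]
Varint 3: bytes[4:8] = DF D3 AF 5A -> value 189524447 (4 byte(s))
  byte[8]=0x86 cont=1 payload=0x06=6: acc |= 6<<0 -> acc=6 shift=7
  byte[9]=0x92 cont=1 payload=0x12=18: acc |= 18<<7 -> acc=2310 shift=14
  byte[10]=0x14 cont=0 payload=0x14=20: acc |= 20<<14 -> acc=329990 shift=21 [end]
Varint 4: bytes[8:11] = 86 92 14 -> value 329990 (3 byte(s))
  byte[11]=0x98 cont=1 payload=0x18=24: acc |= 24<<0 -> acc=24 shift=7
  byte[12]=0x59 cont=0 payload=0x59=89: acc |= 89<<7 -> acc=11416 shift=14 [end]
Varint 5: bytes[11:13] = 98 59 -> value 11416 (2 byte(s))
  byte[13]=0xFA cont=1 payload=0x7A=122: acc |= 122<<0 -> acc=122 shift=7
  byte[14]=0x1E cont=0 payload=0x1E=30: acc |= 30<<7 -> acc=3962 shift=14 [end]
Varint 6: bytes[13:15] = FA 1E -> value 3962 (2 byte(s))
  byte[15]=0xD5 cont=1 payload=0x55=85: acc |= 85<<0 -> acc=85 shift=7
  byte[16]=0x88 cont=1 payload=0x08=8: acc |= 8<<7 -> acc=1109 shift=14
  byte[17]=0x16 cont=0 payload=0x16=22: acc |= 22<<14 -> acc=361557 shift=21 [end]
Varint 7: bytes[15:18] = D5 88 16 -> value 361557 (3 byte(s))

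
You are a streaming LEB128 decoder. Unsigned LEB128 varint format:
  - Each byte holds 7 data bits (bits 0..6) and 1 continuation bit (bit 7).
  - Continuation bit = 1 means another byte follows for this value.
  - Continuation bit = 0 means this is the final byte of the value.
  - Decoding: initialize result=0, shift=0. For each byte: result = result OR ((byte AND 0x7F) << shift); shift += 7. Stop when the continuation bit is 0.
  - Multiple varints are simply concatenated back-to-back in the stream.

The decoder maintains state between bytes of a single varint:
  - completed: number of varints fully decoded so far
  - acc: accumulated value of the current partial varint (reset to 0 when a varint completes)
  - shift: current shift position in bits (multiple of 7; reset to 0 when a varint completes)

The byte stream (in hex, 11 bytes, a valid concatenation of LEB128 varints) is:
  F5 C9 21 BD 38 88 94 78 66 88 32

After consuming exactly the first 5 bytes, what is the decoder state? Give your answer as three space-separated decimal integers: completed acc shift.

byte[0]=0xF5 cont=1 payload=0x75: acc |= 117<<0 -> completed=0 acc=117 shift=7
byte[1]=0xC9 cont=1 payload=0x49: acc |= 73<<7 -> completed=0 acc=9461 shift=14
byte[2]=0x21 cont=0 payload=0x21: varint #1 complete (value=550133); reset -> completed=1 acc=0 shift=0
byte[3]=0xBD cont=1 payload=0x3D: acc |= 61<<0 -> completed=1 acc=61 shift=7
byte[4]=0x38 cont=0 payload=0x38: varint #2 complete (value=7229); reset -> completed=2 acc=0 shift=0

Answer: 2 0 0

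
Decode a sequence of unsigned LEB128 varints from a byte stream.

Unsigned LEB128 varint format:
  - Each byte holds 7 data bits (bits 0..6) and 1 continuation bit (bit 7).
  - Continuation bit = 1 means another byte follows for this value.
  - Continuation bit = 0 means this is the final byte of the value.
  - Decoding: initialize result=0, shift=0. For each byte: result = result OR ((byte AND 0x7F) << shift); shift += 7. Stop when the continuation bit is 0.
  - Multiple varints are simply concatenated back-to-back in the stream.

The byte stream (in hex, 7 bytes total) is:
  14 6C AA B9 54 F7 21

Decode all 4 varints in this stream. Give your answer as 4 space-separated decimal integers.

  byte[0]=0x14 cont=0 payload=0x14=20: acc |= 20<<0 -> acc=20 shift=7 [end]
Varint 1: bytes[0:1] = 14 -> value 20 (1 byte(s))
  byte[1]=0x6C cont=0 payload=0x6C=108: acc |= 108<<0 -> acc=108 shift=7 [end]
Varint 2: bytes[1:2] = 6C -> value 108 (1 byte(s))
  byte[2]=0xAA cont=1 payload=0x2A=42: acc |= 42<<0 -> acc=42 shift=7
  byte[3]=0xB9 cont=1 payload=0x39=57: acc |= 57<<7 -> acc=7338 shift=14
  byte[4]=0x54 cont=0 payload=0x54=84: acc |= 84<<14 -> acc=1383594 shift=21 [end]
Varint 3: bytes[2:5] = AA B9 54 -> value 1383594 (3 byte(s))
  byte[5]=0xF7 cont=1 payload=0x77=119: acc |= 119<<0 -> acc=119 shift=7
  byte[6]=0x21 cont=0 payload=0x21=33: acc |= 33<<7 -> acc=4343 shift=14 [end]
Varint 4: bytes[5:7] = F7 21 -> value 4343 (2 byte(s))

Answer: 20 108 1383594 4343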